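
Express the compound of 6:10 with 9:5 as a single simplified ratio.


Compound ratio = (6×9) : (10×5)
= 54:50
GCD = 2
= 27:25

27:25


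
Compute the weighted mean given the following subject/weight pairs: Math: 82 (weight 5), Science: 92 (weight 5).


Numerator = 82×5 + 92×5
= 410 + 460
= 870
Total weight = 10
Weighted avg = 870/10
= 87.00

87.00


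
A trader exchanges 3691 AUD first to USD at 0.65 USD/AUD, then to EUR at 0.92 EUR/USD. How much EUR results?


Step 1: 3691 AUD × 0.65 = 2399.15 USD
Step 2: 2399.15 USD × 0.92 = 2207.22 EUR
Implied rate AUD→EUR = 0.65 × 0.92 = 0.5980
= 2207.22 EUR

2207.22 EUR


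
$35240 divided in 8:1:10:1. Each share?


Total parts = 8 + 1 + 10 + 1 = 20
Part 1: 35240 × 8/20 = 14096.00
Part 2: 35240 × 1/20 = 1762.00
Part 3: 35240 × 10/20 = 17620.00
Part 4: 35240 × 1/20 = 1762.00
= Part 1: $14096.00, Part 2: $1762.00, Part 3: $17620.00, Part 4: $1762.00

Part 1: $14096.00, Part 2: $1762.00, Part 3: $17620.00, Part 4: $1762.00


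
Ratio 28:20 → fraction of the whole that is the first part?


Total parts = 28 + 20 = 48
First part: 28/48 = 7/12
= 7/12

7/12


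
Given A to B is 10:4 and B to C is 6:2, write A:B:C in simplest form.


Match B: multiply A:B by 6 → 60:24
Multiply B:C by 4 → 24:8
Combined: 60:24:8
GCD = 4
= 15:6:2

15:6:2


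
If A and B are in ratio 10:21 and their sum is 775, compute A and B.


Let A = 10k, B = 21k.
10k + 21k = 775
31k = 775 → k = 775/31 = 25
A = 10×25 = 250, B = 21×25 = 525
= A = 250, B = 525

A = 250, B = 525


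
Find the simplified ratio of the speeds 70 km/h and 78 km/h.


Ratio = 70:78
GCD = 2
Simplified = 35:39
Time ratio (same distance) = 39:35
Speed ratio = 35:39

35:39


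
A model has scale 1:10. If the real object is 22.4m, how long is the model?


Model size = real / scale
= 22.4 / 10
= 2.2400 m

2.2400 m


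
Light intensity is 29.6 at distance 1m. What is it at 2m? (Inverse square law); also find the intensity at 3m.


I₁d₁² = I₂d₂²
I at 2m = 29.6 × (1/2)² = 29.6 × 1/4 = 29.6/4 = 7.4000
I at 3m = 29.6 × (1/3)² = 29.6 × 1/9 = 29.6/9 ≈ 3.2889
= 7.4000 and 3.2889

7.4000 and 3.2889


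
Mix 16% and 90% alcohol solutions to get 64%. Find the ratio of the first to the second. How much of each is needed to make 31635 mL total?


Let x parts of 16% mix with y parts of 90%.
16x + 90y = 64(x + y)
16x + 90y = 64x + 64y
x(16 - 64) = y(64 - 90)
x/y = (90 - 64)/(64 - 16) = 26/48
Simplify: 13:24
Total parts = 37; one part = 31635/37 = 855.00 mL
16% solution: 13×855.00 = 11115.00 mL
90% solution: 24×855.00 = 20520.00 mL
= ratio 13:24; 11115.00 mL and 20520.00 mL

ratio 13:24; 11115.00 mL and 20520.00 mL


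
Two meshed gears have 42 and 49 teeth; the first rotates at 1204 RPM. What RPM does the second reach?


Gear ratio = 42:49 = 6:7
RPM_B = RPM_A × (teeth_A / teeth_B)
= 1204 × (42/49)
= 1032.0 RPM

1032.0 RPM


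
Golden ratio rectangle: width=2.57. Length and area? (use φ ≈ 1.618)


φ = (1 + √5) / 2 ≈ 1.618
Length = width × φ = 2.57 × 1.618 = 4.15826
≈ 4.16
Area = width × length = 2.57 × 4.15826 = 10.6867282 ≈ 10.69
= Length: 4.16, Area: 10.69

Length: 4.16, Area: 10.69


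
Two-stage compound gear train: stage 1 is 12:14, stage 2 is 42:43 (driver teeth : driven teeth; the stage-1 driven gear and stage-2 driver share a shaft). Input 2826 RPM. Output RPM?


Stage 1: RPM_B = RPM_A × t_A/t_B = 2826 × 12/14 = 33912/14 ≈ 2422.29
B and C share a shaft → RPM_C = RPM_B
Stage 2: RPM_D = RPM_C × t_C/t_D = RPM_A × (t_A×t_C)/(t_B×t_D)
Overall ratio = (12×42)/(14×43) = 504/602
RPM_D = 2826 × 504/602 = 1424304/602
≈ 2365.95 RPM

2365.95 RPM


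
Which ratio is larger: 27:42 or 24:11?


27/42 = 0.6429
24/11 = 2.1818
0.6429 < 2.1818, so 27:42 is less
= 24:11

24:11


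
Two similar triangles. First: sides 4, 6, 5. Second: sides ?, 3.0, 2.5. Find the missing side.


Scale factor = 3.0/6 = 0.5
Missing side = 4 × 0.5
= 2.0

2.0


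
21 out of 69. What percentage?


Percentage = (part / whole) × 100
= (21 / 69) × 100
≈ 30.43%

30.43%


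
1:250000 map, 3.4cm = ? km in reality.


Real distance = map distance × scale
= 3.4cm × 250000
= 850000 cm = 8500.0 m
= 8.500 km

8.500 km


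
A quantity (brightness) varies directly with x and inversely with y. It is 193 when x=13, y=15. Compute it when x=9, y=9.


z = k·x/y
Solve for k using the known point: k = z·y/x = 193×15/13 = 2895/13 ≈ 222.6923
Now evaluate at x=9, y=9:
z = k × 9 / 9 = (2895 × 9) / (13 × 9) = 26055/117
≈ 222.6923

222.6923


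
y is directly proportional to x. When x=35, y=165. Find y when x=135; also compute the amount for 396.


Direct proportion: y/x = constant
k = 165/35 ≈ 4.7143
y at x=135: k × 135 = 165 × 135 / 35 = 22275/35 ≈ 636.43
y at x=396: k × 396 = 165 × 396 / 35 = 65340/35 ≈ 1866.86
= 636.43 and 1866.86

636.43 and 1866.86


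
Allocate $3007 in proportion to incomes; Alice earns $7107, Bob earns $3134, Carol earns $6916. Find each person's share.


Total income = 7107 + 3134 + 6916 = $17157
Alice: $3007 × 7107/17157 = $1245.60
Bob: $3007 × 3134/17157 = $549.28
Carol: $3007 × 6916/17157 = $1212.12
= Alice: $1245.60, Bob: $549.28, Carol: $1212.12

Alice: $1245.60, Bob: $549.28, Carol: $1212.12


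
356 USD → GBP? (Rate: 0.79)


Amount × rate = 356 × 0.79
= 281.24 GBP

281.24 GBP


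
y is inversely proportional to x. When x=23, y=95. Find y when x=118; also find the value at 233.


Inverse proportion: x × y = constant
k = 23 × 95 = 2185
At x=118: k/118 = 18.52
At x=233: k/233 = 9.38
= 18.52 and 9.38

18.52 and 9.38


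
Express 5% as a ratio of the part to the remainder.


5% means 5 parts out of 100; remainder = 95
Part : remainder = 5:95
GCD = 5
= 1:19

1:19


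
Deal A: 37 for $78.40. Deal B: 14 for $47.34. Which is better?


Deal A: $78.40/37 = $2.1189/unit
Deal B: $47.34/14 = $3.3814/unit
A is cheaper per unit
= Deal A

Deal A


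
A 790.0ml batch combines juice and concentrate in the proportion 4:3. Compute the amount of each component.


Total parts = 4 + 3 = 7
juice: 790.0 × 4/7 = 451.4ml
concentrate: 790.0 × 3/7 = 338.6ml
= 451.4ml and 338.6ml

451.4ml and 338.6ml


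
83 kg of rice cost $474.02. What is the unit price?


Unit rate = total / quantity
= 474.02 / 83
= $5.71 per unit

$5.71 per unit


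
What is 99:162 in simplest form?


GCD(99, 162) = 9
99/9 : 162/9
= 11:18

11:18


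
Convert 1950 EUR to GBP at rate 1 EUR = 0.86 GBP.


Amount × rate = 1950 × 0.86
= 1677.00 GBP

1677.00 GBP


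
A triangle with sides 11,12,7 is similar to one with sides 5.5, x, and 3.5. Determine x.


Scale factor = 5.5/11 = 0.5
Missing side = 12 × 0.5
= 6.0

6.0


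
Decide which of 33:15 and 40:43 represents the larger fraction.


33/15 = 2.2000
40/43 = 0.9302
2.2000 > 0.9302, so 33:15 is greater
= 33:15

33:15


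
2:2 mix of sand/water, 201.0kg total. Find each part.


Total parts = 2 + 2 = 4
sand: 201.0 × 2/4 = 100.5kg
water: 201.0 × 2/4 = 100.5kg
= 100.5kg and 100.5kg

100.5kg and 100.5kg


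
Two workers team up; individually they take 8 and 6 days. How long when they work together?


Rate of A = 1/8 per day
Rate of B = 1/6 per day
Combined rate = 1/8 + 1/6 = 14/48 ≈ 0.2917 per day
Days = 1 / combined rate = 48/14
≈ 3.43 days

3.43 days


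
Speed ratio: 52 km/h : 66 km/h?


Ratio = 52:66
GCD = 2
Simplified = 26:33
Time ratio (same distance) = 33:26
Speed ratio = 26:33

26:33


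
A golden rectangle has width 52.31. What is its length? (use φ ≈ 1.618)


φ = (1 + √5) / 2 ≈ 1.618
Length = width × φ = 52.31 × 1.618 = 84.63758
≈ 84.64

84.64


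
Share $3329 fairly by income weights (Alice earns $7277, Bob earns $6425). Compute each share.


Total income = 7277 + 6425 = $13702
Alice: $3329 × 7277/13702 = $1768.00
Bob: $3329 × 6425/13702 = $1561.00
= Alice: $1768.00, Bob: $1561.00

Alice: $1768.00, Bob: $1561.00


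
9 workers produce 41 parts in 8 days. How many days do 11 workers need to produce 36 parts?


Days ∝ work / workers, so d₂ = d₁ × (m₁/m₂) × (w₂/w₁)
Workers factor (inverse): 9/11 ≈ 0.8182
Work factor (direct): 36/41 ≈ 0.8780
d₂ = 8 × 9/11 × 36/41 = (8 × 9 × 36) / (11 × 41) = 2592/451
≈ 5.75 days

5.75 days


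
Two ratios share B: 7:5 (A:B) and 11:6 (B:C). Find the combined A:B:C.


Match B: multiply A:B by 11 → 77:55
Multiply B:C by 5 → 55:30
Combined: 77:55:30
GCD = 1
= 77:55:30

77:55:30


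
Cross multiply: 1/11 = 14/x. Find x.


Cross multiply: 1 × x = 11 × 14
1x = 154
x = 154 / 1
= 154.00

154.00


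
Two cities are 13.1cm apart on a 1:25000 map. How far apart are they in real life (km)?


Real distance = map distance × scale
= 13.1cm × 25000
= 327500 cm = 3275.0 m
= 3.275 km

3.275 km


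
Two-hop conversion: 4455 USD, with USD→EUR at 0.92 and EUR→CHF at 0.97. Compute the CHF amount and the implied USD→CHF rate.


Step 1: 4455 USD × 0.92 = 4098.60 EUR
Step 2: 4098.60 EUR × 0.97 = 3975.64 CHF
Implied rate USD→CHF = 0.92 × 0.97 = 0.8924
= 3975.64 CHF; implied rate 0.8924 CHF/USD

3975.64 CHF; implied rate 0.8924 CHF/USD


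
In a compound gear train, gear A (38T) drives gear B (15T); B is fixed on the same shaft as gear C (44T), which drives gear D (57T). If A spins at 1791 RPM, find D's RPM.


Stage 1: RPM_B = RPM_A × t_A/t_B = 1791 × 38/15 = 68058/15 = 4537.20
B and C share a shaft → RPM_C = RPM_B
Stage 2: RPM_D = RPM_C × t_C/t_D = RPM_A × (t_A×t_C)/(t_B×t_D)
Overall ratio = (38×44)/(15×57) = 1672/855
RPM_D = 1791 × 1672/855 = 2994552/855
= 3502.40 RPM

3502.40 RPM


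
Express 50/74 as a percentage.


Percentage = (part / whole) × 100
= (50 / 74) × 100
≈ 67.57%

67.57%


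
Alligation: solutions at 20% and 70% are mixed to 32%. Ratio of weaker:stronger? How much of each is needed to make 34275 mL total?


Let x parts of 20% mix with y parts of 70%.
20x + 70y = 32(x + y)
20x + 70y = 32x + 32y
x(20 - 32) = y(32 - 70)
x/y = (70 - 32)/(32 - 20) = 38/12
Simplify: 19:6
Total parts = 25; one part = 34275/25 = 1371.00 mL
20% solution: 19×1371.00 = 26049.00 mL
70% solution: 6×1371.00 = 8226.00 mL
= ratio 19:6; 26049.00 mL and 8226.00 mL

ratio 19:6; 26049.00 mL and 8226.00 mL


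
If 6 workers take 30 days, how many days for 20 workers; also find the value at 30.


Inverse proportion: x × y = constant
k = 6 × 30 = 180
At x=20: k/20 = 9.00
At x=30: k/30 = 6.00
= 9.00 and 6.00

9.00 and 6.00


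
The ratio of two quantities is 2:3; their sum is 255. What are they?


Let A = 2k, B = 3k.
2k + 3k = 255
5k = 255 → k = 255/5 = 51
A = 2×51 = 102, B = 3×51 = 153
= A = 102, B = 153

A = 102, B = 153


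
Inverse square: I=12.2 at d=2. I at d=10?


I₁d₁² = I₂d₂²
I₂ = I₁ × (d₁/d₂)²
= 12.2 × (2/10)²
= 12.2 × 4/100
= 48.8/100
= 0.4880

0.4880


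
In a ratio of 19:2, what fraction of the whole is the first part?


Total parts = 19 + 2 = 21
First part: 19/21 = 19/21
= 19/21

19/21


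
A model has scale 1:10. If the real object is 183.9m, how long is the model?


Model size = real / scale
= 183.9 / 10
= 18.3900 m

18.3900 m


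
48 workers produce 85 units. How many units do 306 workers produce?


Direct proportion: y/x = constant
k = 85/48 ≈ 1.7708
y₂ = k × 306 = 85 × 306 / 48 = 26010/48
≈ 541.88

541.88


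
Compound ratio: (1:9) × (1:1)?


Compound ratio = (1×1) : (9×1)
= 1:9
GCD = 1
= 1:9

1:9


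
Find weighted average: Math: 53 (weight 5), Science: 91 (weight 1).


Numerator = 53×5 + 91×1
= 265 + 91
= 356
Total weight = 6
Weighted avg = 356/6
= 59.33

59.33


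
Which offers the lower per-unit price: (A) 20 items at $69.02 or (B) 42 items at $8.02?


Deal A: $69.02/20 = $3.4510/unit
Deal B: $8.02/42 = $0.1910/unit
B is cheaper per unit
= Deal B

Deal B


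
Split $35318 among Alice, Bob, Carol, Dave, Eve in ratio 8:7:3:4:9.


Total parts = 8 + 7 + 3 + 4 + 9 = 31
Alice: 35318 × 8/31 = 9114.32
Bob: 35318 × 7/31 = 7975.03
Carol: 35318 × 3/31 = 3417.87
Dave: 35318 × 4/31 = 4557.16
Eve: 35318 × 9/31 = 10253.61
= Alice: $9114.32, Bob: $7975.03, Carol: $3417.87, Dave: $4557.16, Eve: $10253.61

Alice: $9114.32, Bob: $7975.03, Carol: $3417.87, Dave: $4557.16, Eve: $10253.61


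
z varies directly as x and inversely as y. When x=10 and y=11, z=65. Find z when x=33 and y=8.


z = k·x/y
Solve for k using the known point: k = z·y/x = 65×11/10 = 715/10 = 71.5000
Now evaluate at x=33, y=8:
z = k × 33 / 8 = (715 × 33) / (10 × 8) = 23595/80
= 294.9375

294.9375


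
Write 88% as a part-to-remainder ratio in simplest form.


88% means 88 parts out of 100; remainder = 12
Part : remainder = 88:12
GCD = 4
= 22:3

22:3


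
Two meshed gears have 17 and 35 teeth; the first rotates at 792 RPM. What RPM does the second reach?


Gear ratio = 17:35 = 17:35
RPM_B = RPM_A × (teeth_A / teeth_B)
= 792 × (17/35)
= 384.7 RPM

384.7 RPM


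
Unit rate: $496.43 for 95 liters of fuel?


Unit rate = total / quantity
= 496.43 / 95
= $5.23 per unit

$5.23 per unit


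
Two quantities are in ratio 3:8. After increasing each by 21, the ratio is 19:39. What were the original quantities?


Let A = 3k, B = 8k.
(3k + 21) / (8k + 21) = 19/39
Cross-multiply: 39(3k + 21) = 19(8k + 21)
117k + 819 = 152k + 399
117k - 152k = 399 - 819
-35k = -420
k = -420/-35 = 12
A = 3×12 = 36, B = 8×12 = 96
= A = 36, B = 96

A = 36, B = 96


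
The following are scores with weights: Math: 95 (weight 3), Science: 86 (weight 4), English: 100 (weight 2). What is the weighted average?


Numerator = 95×3 + 86×4 + 100×2
= 285 + 344 + 200
= 829
Total weight = 9
Weighted avg = 829/9
= 92.11

92.11


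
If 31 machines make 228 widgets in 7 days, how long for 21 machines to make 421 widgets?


Days ∝ work / workers, so d₂ = d₁ × (m₁/m₂) × (w₂/w₁)
Workers factor (inverse): 31/21 ≈ 1.4762
Work factor (direct): 421/228 ≈ 1.8465
d₂ = 7 × 31/21 × 421/228 = (7 × 31 × 421) / (21 × 228) = 91357/4788
≈ 19.08 days

19.08 days


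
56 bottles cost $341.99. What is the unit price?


Unit rate = total / quantity
= 341.99 / 56
= $6.11 per unit

$6.11 per unit


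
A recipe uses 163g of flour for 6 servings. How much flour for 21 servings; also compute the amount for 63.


Direct proportion: y/x = constant
k = 163/6 ≈ 27.1667
y at x=21: k × 21 = 163 × 21 / 6 = 3423/6 = 570.50
y at x=63: k × 63 = 163 × 63 / 6 = 10269/6 = 1711.50
= 570.50 and 1711.50

570.50 and 1711.50


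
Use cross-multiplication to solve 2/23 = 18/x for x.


Cross multiply: 2 × x = 23 × 18
2x = 414
x = 414 / 2
= 207.00

207.00


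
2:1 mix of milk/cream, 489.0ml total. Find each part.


Total parts = 2 + 1 = 3
milk: 489.0 × 2/3 = 326.0ml
cream: 489.0 × 1/3 = 163.0ml
= 326.0ml and 163.0ml

326.0ml and 163.0ml


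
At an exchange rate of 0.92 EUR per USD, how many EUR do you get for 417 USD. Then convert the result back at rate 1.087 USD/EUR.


Amount × rate = 417 × 0.92 = 383.64 EUR
Round-trip: 383.64 × 1.087 = 417.02 USD
= 383.64 EUR, then 417.02 USD

383.64 EUR, then 417.02 USD


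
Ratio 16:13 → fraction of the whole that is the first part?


Total parts = 16 + 13 = 29
First part: 16/29 = 16/29
= 16/29

16/29


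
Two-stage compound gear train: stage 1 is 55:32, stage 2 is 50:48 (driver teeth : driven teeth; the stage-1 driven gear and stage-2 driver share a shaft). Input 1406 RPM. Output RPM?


Stage 1: RPM_B = RPM_A × t_A/t_B = 1406 × 55/32 = 77330/32 ≈ 2416.56
B and C share a shaft → RPM_C = RPM_B
Stage 2: RPM_D = RPM_C × t_C/t_D = RPM_A × (t_A×t_C)/(t_B×t_D)
Overall ratio = (55×50)/(32×48) = 2750/1536
RPM_D = 1406 × 2750/1536 = 3866500/1536
≈ 2517.25 RPM

2517.25 RPM


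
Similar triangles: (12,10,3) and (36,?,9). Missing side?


Scale factor = 36/12 = 3
Missing side = 10 × 3
= 30.0

30.0


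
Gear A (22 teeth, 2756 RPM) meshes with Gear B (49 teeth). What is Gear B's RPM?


Gear ratio = 22:49 = 22:49
RPM_B = RPM_A × (teeth_A / teeth_B)
= 2756 × (22/49)
= 1237.4 RPM

1237.4 RPM


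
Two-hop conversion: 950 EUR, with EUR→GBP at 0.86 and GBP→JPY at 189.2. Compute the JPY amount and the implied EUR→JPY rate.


Step 1: 950 EUR × 0.86 = 817.00 GBP
Step 2: 817.00 GBP × 189.2 = 154576.40 JPY
Implied rate EUR→JPY = 0.86 × 189.2 = 162.7120
= 154576.40 JPY; implied rate 162.7120 JPY/EUR

154576.40 JPY; implied rate 162.7120 JPY/EUR


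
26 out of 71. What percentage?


Percentage = (part / whole) × 100
= (26 / 71) × 100
≈ 36.62%

36.62%


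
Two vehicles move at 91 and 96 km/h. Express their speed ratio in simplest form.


Ratio = 91:96
GCD = 1
Simplified = 91:96
Time ratio (same distance) = 96:91
Speed ratio = 91:96

91:96


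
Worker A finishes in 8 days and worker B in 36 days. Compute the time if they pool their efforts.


Rate of A = 1/8 per day
Rate of B = 1/36 per day
Combined rate = 1/8 + 1/36 = 44/288 ≈ 0.1528 per day
Days = 1 / combined rate = 288/44
≈ 6.55 days

6.55 days


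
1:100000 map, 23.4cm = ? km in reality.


Real distance = map distance × scale
= 23.4cm × 100000
= 2340000 cm = 23400.0 m
= 23.400 km

23.400 km


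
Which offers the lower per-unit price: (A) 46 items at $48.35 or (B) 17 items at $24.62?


Deal A: $48.35/46 = $1.0511/unit
Deal B: $24.62/17 = $1.4482/unit
A is cheaper per unit
= Deal A

Deal A


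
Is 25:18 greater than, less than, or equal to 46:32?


25/18 = 1.3889
46/32 = 1.4375
1.3889 < 1.4375, so 25:18 is less
= less than

less than


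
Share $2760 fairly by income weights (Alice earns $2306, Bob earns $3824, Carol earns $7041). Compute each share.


Total income = 2306 + 3824 + 7041 = $13171
Alice: $2760 × 2306/13171 = $483.23
Bob: $2760 × 3824/13171 = $801.32
Carol: $2760 × 7041/13171 = $1475.45
= Alice: $483.23, Bob: $801.32, Carol: $1475.45

Alice: $483.23, Bob: $801.32, Carol: $1475.45


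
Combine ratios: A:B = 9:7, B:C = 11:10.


Match B: multiply A:B by 11 → 99:77
Multiply B:C by 7 → 77:70
Combined: 99:77:70
GCD = 1
= 99:77:70

99:77:70


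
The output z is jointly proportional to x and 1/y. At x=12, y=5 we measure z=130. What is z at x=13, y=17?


z = k·x/y
Solve for k using the known point: k = z·y/x = 130×5/12 = 650/12 ≈ 54.1667
Now evaluate at x=13, y=17:
z = k × 13 / 17 = (650 × 13) / (12 × 17) = 8450/204
≈ 41.4216

41.4216


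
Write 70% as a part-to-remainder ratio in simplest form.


70% means 70 parts out of 100; remainder = 30
Part : remainder = 70:30
GCD = 10
= 7:3

7:3


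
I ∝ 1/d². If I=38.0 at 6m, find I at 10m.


I₁d₁² = I₂d₂²
I₂ = I₁ × (d₁/d₂)²
= 38.0 × (6/10)²
= 38.0 × 36/100
= 1368/100
= 13.6800

13.6800


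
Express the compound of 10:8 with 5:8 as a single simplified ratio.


Compound ratio = (10×5) : (8×8)
= 50:64
GCD = 2
= 25:32

25:32


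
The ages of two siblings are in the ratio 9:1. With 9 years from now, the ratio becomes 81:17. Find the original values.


Let A = 9k, B = 1k.
(9k + 9) / (1k + 9) = 81/17
Cross-multiply: 17(9k + 9) = 81(1k + 9)
153k + 153 = 81k + 729
153k - 81k = 729 - 153
72k = 576
k = 576/72 = 8
A = 9×8 = 72, B = 1×8 = 8
= A = 72, B = 8

A = 72, B = 8


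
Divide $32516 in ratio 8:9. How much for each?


Total parts = 8 + 9 = 17
Part 1: 32516 × 8/17 = 15301.65
Part 2: 32516 × 9/17 = 17214.35
= Part 1: $15301.65, Part 2: $17214.35

Part 1: $15301.65, Part 2: $17214.35


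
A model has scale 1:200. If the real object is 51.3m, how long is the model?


Model size = real / scale
= 51.3 / 200
= 0.2565 m

0.2565 m


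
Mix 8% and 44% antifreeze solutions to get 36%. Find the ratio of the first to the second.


Let x parts of 8% mix with y parts of 44%.
8x + 44y = 36(x + y)
8x + 44y = 36x + 36y
x(8 - 36) = y(36 - 44)
x/y = (44 - 36)/(36 - 8) = 8/28
Simplify: 2:7
= 2:7

2:7


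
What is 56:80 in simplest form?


GCD(56, 80) = 8
56/8 : 80/8
= 7:10

7:10


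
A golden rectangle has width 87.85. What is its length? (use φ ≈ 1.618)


φ = (1 + √5) / 2 ≈ 1.618
Length = width × φ = 87.85 × 1.618 = 142.1413
≈ 142.14

142.14


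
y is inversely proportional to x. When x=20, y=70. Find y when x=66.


Inverse proportion: x × y = constant
k = 20 × 70 = 1400
y₂ = k / 66 = 1400 / 66
= 21.21

21.21


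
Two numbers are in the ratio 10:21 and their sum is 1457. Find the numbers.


Let A = 10k, B = 21k.
10k + 21k = 1457
31k = 1457 → k = 1457/31 = 47
A = 10×47 = 470, B = 21×47 = 987
= A = 470, B = 987

A = 470, B = 987


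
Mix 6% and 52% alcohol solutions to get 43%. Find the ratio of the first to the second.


Let x parts of 6% mix with y parts of 52%.
6x + 52y = 43(x + y)
6x + 52y = 43x + 43y
x(6 - 43) = y(43 - 52)
x/y = (52 - 43)/(43 - 6) = 9/37
Simplify: 9:37
= 9:37

9:37


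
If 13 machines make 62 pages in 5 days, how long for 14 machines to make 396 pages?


Days ∝ work / workers, so d₂ = d₁ × (m₁/m₂) × (w₂/w₁)
Workers factor (inverse): 13/14 ≈ 0.9286
Work factor (direct): 396/62 ≈ 6.3871
d₂ = 5 × 13/14 × 396/62 = (5 × 13 × 396) / (14 × 62) = 25740/868
≈ 29.65 days

29.65 days


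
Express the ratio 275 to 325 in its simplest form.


GCD(275, 325) = 25
275/25 : 325/25
= 11:13

11:13


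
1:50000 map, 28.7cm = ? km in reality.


Real distance = map distance × scale
= 28.7cm × 50000
= 1435000 cm = 14350.0 m
= 14.350 km

14.350 km


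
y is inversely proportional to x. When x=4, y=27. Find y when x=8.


Inverse proportion: x × y = constant
k = 4 × 27 = 108
y₂ = k / 8 = 108 / 8
= 13.50

13.50


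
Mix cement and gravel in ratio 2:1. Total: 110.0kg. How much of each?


Total parts = 2 + 1 = 3
cement: 110.0 × 2/3 = 73.3kg
gravel: 110.0 × 1/3 = 36.7kg
= 73.3kg and 36.7kg

73.3kg and 36.7kg


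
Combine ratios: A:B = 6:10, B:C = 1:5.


Match B: multiply A:B by 1 → 6:10
Multiply B:C by 10 → 10:50
Combined: 6:10:50
GCD = 2
= 3:5:25

3:5:25


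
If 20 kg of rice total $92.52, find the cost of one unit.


Unit rate = total / quantity
= 92.52 / 20
= $4.63 per unit

$4.63 per unit


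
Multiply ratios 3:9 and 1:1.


Compound ratio = (3×1) : (9×1)
= 3:9
GCD = 3
= 1:3

1:3


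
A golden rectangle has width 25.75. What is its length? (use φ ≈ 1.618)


φ = (1 + √5) / 2 ≈ 1.618
Length = width × φ = 25.75 × 1.618 = 41.6635
≈ 41.66

41.66


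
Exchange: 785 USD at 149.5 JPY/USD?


Amount × rate = 785 × 149.5
= 117357.50 JPY

117357.50 JPY


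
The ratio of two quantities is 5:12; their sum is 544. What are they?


Let A = 5k, B = 12k.
5k + 12k = 544
17k = 544 → k = 544/17 = 32
A = 5×32 = 160, B = 12×32 = 384
= A = 160, B = 384

A = 160, B = 384


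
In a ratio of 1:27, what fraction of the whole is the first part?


Total parts = 1 + 27 = 28
First part: 1/28 = 1/28
= 1/28

1/28


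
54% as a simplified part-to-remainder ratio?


54% means 54 parts out of 100; remainder = 46
Part : remainder = 54:46
GCD = 2
= 27:23

27:23


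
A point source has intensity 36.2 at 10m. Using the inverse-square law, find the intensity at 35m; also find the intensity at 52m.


I₁d₁² = I₂d₂²
I at 35m = 36.2 × (10/35)² = 36.2 × 100/1225 = 3620/1225 ≈ 2.9551
I at 52m = 36.2 × (10/52)² = 36.2 × 100/2704 = 3620/2704 ≈ 1.3388
= 2.9551 and 1.3388

2.9551 and 1.3388


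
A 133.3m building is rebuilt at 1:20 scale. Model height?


Model size = real / scale
= 133.3 / 20
= 6.6650 m

6.6650 m


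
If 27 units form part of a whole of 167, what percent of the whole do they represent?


Percentage = (part / whole) × 100
= (27 / 167) × 100
≈ 16.17%

16.17%


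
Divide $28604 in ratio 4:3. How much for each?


Total parts = 4 + 3 = 7
Part 1: 28604 × 4/7 = 16345.14
Part 2: 28604 × 3/7 = 12258.86
= Part 1: $16345.14, Part 2: $12258.86

Part 1: $16345.14, Part 2: $12258.86


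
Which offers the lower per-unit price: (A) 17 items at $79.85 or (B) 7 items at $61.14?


Deal A: $79.85/17 = $4.6971/unit
Deal B: $61.14/7 = $8.7343/unit
A is cheaper per unit
= Deal A

Deal A


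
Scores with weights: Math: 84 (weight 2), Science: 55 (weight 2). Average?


Numerator = 84×2 + 55×2
= 168 + 110
= 278
Total weight = 4
Weighted avg = 278/4
= 69.50

69.50


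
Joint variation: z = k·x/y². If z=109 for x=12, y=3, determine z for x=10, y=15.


z = k·x/y²
Solve for k using the known point: k = z·y²/x = 109×9/12 = 981/12 = 81.7500
Now evaluate at x=10, y=15:
z = k × 10 / 225 = (981 × 10) / (12 × 225) = 9810/2700
≈ 3.6333

3.6333


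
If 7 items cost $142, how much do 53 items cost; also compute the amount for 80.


Direct proportion: y/x = constant
k = 142/7 ≈ 20.2857
y at x=53: k × 53 = 142 × 53 / 7 = 7526/7 ≈ 1075.14
y at x=80: k × 80 = 142 × 80 / 7 = 11360/7 ≈ 1622.86
= 1075.14 and 1622.86

1075.14 and 1622.86


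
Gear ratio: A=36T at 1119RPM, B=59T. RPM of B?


Gear ratio = 36:59 = 36:59
RPM_B = RPM_A × (teeth_A / teeth_B)
= 1119 × (36/59)
= 682.8 RPM

682.8 RPM


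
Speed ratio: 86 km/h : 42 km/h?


Ratio = 86:42
GCD = 2
Simplified = 43:21
Time ratio (same distance) = 21:43
Speed ratio = 43:21

43:21


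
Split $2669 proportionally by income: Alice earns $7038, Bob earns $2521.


Total income = 7038 + 2521 = $9559
Alice: $2669 × 7038/9559 = $1965.10
Bob: $2669 × 2521/9559 = $703.90
= Alice: $1965.10, Bob: $703.90

Alice: $1965.10, Bob: $703.90


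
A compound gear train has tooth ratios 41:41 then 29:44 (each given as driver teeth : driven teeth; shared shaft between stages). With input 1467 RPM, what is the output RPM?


Stage 1: RPM_B = RPM_A × t_A/t_B = 1467 × 41/41 = 60147/41 = 1467.00
B and C share a shaft → RPM_C = RPM_B
Stage 2: RPM_D = RPM_C × t_C/t_D = RPM_A × (t_A×t_C)/(t_B×t_D)
Overall ratio = (41×29)/(41×44) = 1189/1804
RPM_D = 1467 × 1189/1804 = 1744263/1804
≈ 966.89 RPM

966.89 RPM


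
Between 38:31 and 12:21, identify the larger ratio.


38/31 = 1.2258
12/21 = 0.5714
1.2258 > 0.5714, so 38:31 is greater
= 38:31

38:31


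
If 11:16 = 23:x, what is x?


Cross multiply: 11 × x = 16 × 23
11x = 368
x = 368 / 11
= 33.45

33.45


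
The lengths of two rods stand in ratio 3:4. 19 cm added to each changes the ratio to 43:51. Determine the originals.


Let A = 3k, B = 4k.
(3k + 19) / (4k + 19) = 43/51
Cross-multiply: 51(3k + 19) = 43(4k + 19)
153k + 969 = 172k + 817
153k - 172k = 817 - 969
-19k = -152
k = -152/-19 = 8
A = 3×8 = 24, B = 4×8 = 32
= A = 24, B = 32

A = 24, B = 32


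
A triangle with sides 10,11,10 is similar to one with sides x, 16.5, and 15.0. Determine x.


Scale factor = 16.5/11 = 1.5
Missing side = 10 × 1.5
= 15.0

15.0


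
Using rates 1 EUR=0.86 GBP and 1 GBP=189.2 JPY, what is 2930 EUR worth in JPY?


Step 1: 2930 EUR × 0.86 = 2519.80 GBP
Step 2: 2519.80 GBP × 189.2 = 476746.16 JPY
Implied rate EUR→JPY = 0.86 × 189.2 = 162.7120
= 476746.16 JPY

476746.16 JPY


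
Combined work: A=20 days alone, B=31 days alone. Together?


Rate of A = 1/20 per day
Rate of B = 1/31 per day
Combined rate = 1/20 + 1/31 = 51/620 ≈ 0.0823 per day
Days = 1 / combined rate = 620/51
≈ 12.16 days

12.16 days


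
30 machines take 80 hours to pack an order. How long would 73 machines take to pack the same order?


Inverse proportion: x × y = constant
k = 30 × 80 = 2400
y₂ = k / 73 = 2400 / 73
= 32.88

32.88


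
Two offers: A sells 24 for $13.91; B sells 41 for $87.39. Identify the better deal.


Deal A: $13.91/24 = $0.5796/unit
Deal B: $87.39/41 = $2.1315/unit
A is cheaper per unit
= Deal A

Deal A


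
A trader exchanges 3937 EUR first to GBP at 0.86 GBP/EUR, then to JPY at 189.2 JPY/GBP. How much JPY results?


Step 1: 3937 EUR × 0.86 = 3385.82 GBP
Step 2: 3385.82 GBP × 189.2 = 640597.14 JPY
Implied rate EUR→JPY = 0.86 × 189.2 = 162.7120
= 640597.14 JPY

640597.14 JPY


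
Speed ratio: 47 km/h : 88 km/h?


Ratio = 47:88
GCD = 1
Simplified = 47:88
Time ratio (same distance) = 88:47
Speed ratio = 47:88

47:88


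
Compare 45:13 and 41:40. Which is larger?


45/13 = 3.4615
41/40 = 1.0250
3.4615 > 1.0250, so 45:13 is greater
= 45:13

45:13


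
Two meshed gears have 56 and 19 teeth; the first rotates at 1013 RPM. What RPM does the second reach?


Gear ratio = 56:19 = 56:19
RPM_B = RPM_A × (teeth_A / teeth_B)
= 1013 × (56/19)
= 2985.7 RPM

2985.7 RPM


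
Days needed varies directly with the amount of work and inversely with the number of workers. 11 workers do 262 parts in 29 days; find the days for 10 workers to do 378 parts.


Days ∝ work / workers, so d₂ = d₁ × (m₁/m₂) × (w₂/w₁)
Workers factor (inverse): 11/10 = 1.1000
Work factor (direct): 378/262 ≈ 1.4427
d₂ = 29 × 11/10 × 378/262 = (29 × 11 × 378) / (10 × 262) = 120582/2620
≈ 46.02 days

46.02 days


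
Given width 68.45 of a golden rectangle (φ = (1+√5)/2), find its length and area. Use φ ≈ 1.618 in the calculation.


φ = (1 + √5) / 2 ≈ 1.618
Length = width × φ = 68.45 × 1.618 = 110.7521
≈ 110.75
Area = width × length = 68.45 × 110.7521 = 7580.981245 ≈ 7580.98
= Length: 110.75, Area: 7580.98

Length: 110.75, Area: 7580.98


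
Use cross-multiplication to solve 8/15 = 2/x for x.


Cross multiply: 8 × x = 15 × 2
8x = 30
x = 30 / 8
= 3.75

3.75


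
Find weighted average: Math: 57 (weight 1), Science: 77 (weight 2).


Numerator = 57×1 + 77×2
= 57 + 154
= 211
Total weight = 3
Weighted avg = 211/3
= 70.33

70.33


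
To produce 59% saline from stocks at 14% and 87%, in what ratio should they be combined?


Let x parts of 14% mix with y parts of 87%.
14x + 87y = 59(x + y)
14x + 87y = 59x + 59y
x(14 - 59) = y(59 - 87)
x/y = (87 - 59)/(59 - 14) = 28/45
Simplify: 28:45
= 28:45

28:45


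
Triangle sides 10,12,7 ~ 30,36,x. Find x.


Scale factor = 30/10 = 3
Missing side = 7 × 3
= 21.0

21.0


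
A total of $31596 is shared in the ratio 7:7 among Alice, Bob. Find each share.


Total parts = 7 + 7 = 14
Alice: 31596 × 7/14 = 15798.00
Bob: 31596 × 7/14 = 15798.00
= Alice: $15798.00, Bob: $15798.00

Alice: $15798.00, Bob: $15798.00


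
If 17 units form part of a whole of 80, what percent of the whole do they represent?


Percentage = (part / whole) × 100
= (17 / 80) × 100
= 21.25%

21.25%


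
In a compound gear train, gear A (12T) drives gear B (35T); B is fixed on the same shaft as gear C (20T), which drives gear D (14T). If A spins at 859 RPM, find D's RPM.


Stage 1: RPM_B = RPM_A × t_A/t_B = 859 × 12/35 = 10308/35 ≈ 294.51
B and C share a shaft → RPM_C = RPM_B
Stage 2: RPM_D = RPM_C × t_C/t_D = RPM_A × (t_A×t_C)/(t_B×t_D)
Overall ratio = (12×20)/(35×14) = 240/490
RPM_D = 859 × 240/490 = 206160/490
≈ 420.73 RPM

420.73 RPM


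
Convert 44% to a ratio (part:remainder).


44% means 44 parts out of 100; remainder = 56
Part : remainder = 44:56
GCD = 4
= 11:14

11:14


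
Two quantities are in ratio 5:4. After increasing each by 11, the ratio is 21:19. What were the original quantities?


Let A = 5k, B = 4k.
(5k + 11) / (4k + 11) = 21/19
Cross-multiply: 19(5k + 11) = 21(4k + 11)
95k + 209 = 84k + 231
95k - 84k = 231 - 209
11k = 22
k = 22/11 = 2
A = 5×2 = 10, B = 4×2 = 8
= A = 10, B = 8

A = 10, B = 8


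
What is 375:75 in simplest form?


GCD(375, 75) = 75
375/75 : 75/75
= 5:1

5:1


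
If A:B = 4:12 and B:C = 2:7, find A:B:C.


Match B: multiply A:B by 2 → 8:24
Multiply B:C by 12 → 24:84
Combined: 8:24:84
GCD = 4
= 2:6:21

2:6:21


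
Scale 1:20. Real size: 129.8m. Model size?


Model size = real / scale
= 129.8 / 20
= 6.4900 m

6.4900 m


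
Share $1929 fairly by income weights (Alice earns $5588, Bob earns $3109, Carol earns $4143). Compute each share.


Total income = 5588 + 3109 + 4143 = $12840
Alice: $1929 × 5588/12840 = $839.51
Bob: $1929 × 3109/12840 = $467.08
Carol: $1929 × 4143/12840 = $622.42
= Alice: $839.51, Bob: $467.08, Carol: $622.42

Alice: $839.51, Bob: $467.08, Carol: $622.42


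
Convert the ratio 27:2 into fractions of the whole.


Total parts = 27 + 2 = 29
First part: 27/29 = 27/29
Second part: 2/29 = 2/29
= 27/29 and 2/29

27/29 and 2/29


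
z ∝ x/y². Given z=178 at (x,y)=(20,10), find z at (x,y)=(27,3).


z = k·x/y²
Solve for k using the known point: k = z·y²/x = 178×100/20 = 17800/20 = 890.0000
Now evaluate at x=27, y=3:
z = k × 27 / 9 = (17800 × 27) / (20 × 9) = 480600/180
= 2670.0000

2670.0000


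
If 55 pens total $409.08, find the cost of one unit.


Unit rate = total / quantity
= 409.08 / 55
= $7.44 per unit

$7.44 per unit


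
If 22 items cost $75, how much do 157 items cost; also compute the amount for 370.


Direct proportion: y/x = constant
k = 75/22 ≈ 3.4091
y at x=157: k × 157 = 75 × 157 / 22 = 11775/22 ≈ 535.23
y at x=370: k × 370 = 75 × 370 / 22 = 27750/22 ≈ 1261.36
= 535.23 and 1261.36

535.23 and 1261.36


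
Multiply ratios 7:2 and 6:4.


Compound ratio = (7×6) : (2×4)
= 42:8
GCD = 2
= 21:4

21:4


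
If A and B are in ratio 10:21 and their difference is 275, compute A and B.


Let A = 10k, B = 21k.
21k - 10k = 275
11k = 275 → k = 275/11 = 25
A = 10×25 = 250, B = 21×25 = 525
= A = 250, B = 525

A = 250, B = 525


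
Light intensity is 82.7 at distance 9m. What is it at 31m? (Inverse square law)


I₁d₁² = I₂d₂²
I₂ = I₁ × (d₁/d₂)²
= 82.7 × (9/31)²
= 82.7 × 81/961
= 6698.7/961
≈ 6.9706

6.9706


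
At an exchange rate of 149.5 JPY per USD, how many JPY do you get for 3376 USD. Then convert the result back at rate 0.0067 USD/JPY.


Amount × rate = 3376 × 149.5 = 504712.00 JPY
Round-trip: 504712.00 × 0.0067 = 3381.57 USD
= 504712.00 JPY, then 3381.57 USD

504712.00 JPY, then 3381.57 USD


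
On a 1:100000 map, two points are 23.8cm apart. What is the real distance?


Real distance = map distance × scale
= 23.8cm × 100000
= 2380000 cm = 23800.0 m
= 23.800 km

23.800 km


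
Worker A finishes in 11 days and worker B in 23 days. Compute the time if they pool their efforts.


Rate of A = 1/11 per day
Rate of B = 1/23 per day
Combined rate = 1/11 + 1/23 = 34/253 ≈ 0.1344 per day
Days = 1 / combined rate = 253/34
≈ 7.44 days

7.44 days


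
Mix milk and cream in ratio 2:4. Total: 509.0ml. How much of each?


Total parts = 2 + 4 = 6
milk: 509.0 × 2/6 = 169.7ml
cream: 509.0 × 4/6 = 339.3ml
= 169.7ml and 339.3ml

169.7ml and 339.3ml


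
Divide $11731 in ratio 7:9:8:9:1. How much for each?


Total parts = 7 + 9 + 8 + 9 + 1 = 34
Part 1: 11731 × 7/34 = 2415.21
Part 2: 11731 × 9/34 = 3105.26
Part 3: 11731 × 8/34 = 2760.24
Part 4: 11731 × 9/34 = 3105.26
Part 5: 11731 × 1/34 = 345.03
= Part 1: $2415.21, Part 2: $3105.26, Part 3: $2760.24, Part 4: $3105.26, Part 5: $345.03

Part 1: $2415.21, Part 2: $3105.26, Part 3: $2760.24, Part 4: $3105.26, Part 5: $345.03


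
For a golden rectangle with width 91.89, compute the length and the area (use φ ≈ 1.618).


φ = (1 + √5) / 2 ≈ 1.618
Length = width × φ = 91.89 × 1.618 = 148.67802
≈ 148.68
Area = width × length = 91.89 × 148.67802 = 13662.0232578 ≈ 13662.02
= Length: 148.68, Area: 13662.02

Length: 148.68, Area: 13662.02


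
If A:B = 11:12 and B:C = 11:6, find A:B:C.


Match B: multiply A:B by 11 → 121:132
Multiply B:C by 12 → 132:72
Combined: 121:132:72
GCD = 1
= 121:132:72

121:132:72


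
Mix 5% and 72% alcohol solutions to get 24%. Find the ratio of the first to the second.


Let x parts of 5% mix with y parts of 72%.
5x + 72y = 24(x + y)
5x + 72y = 24x + 24y
x(5 - 24) = y(24 - 72)
x/y = (72 - 24)/(24 - 5) = 48/19
Simplify: 48:19
= 48:19

48:19


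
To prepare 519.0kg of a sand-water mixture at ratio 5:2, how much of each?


Total parts = 5 + 2 = 7
sand: 519.0 × 5/7 = 370.7kg
water: 519.0 × 2/7 = 148.3kg
= 370.7kg and 148.3kg

370.7kg and 148.3kg


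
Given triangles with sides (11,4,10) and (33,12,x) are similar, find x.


Scale factor = 33/11 = 3
Missing side = 10 × 3
= 30.0

30.0


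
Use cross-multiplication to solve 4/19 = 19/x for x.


Cross multiply: 4 × x = 19 × 19
4x = 361
x = 361 / 4
= 90.25

90.25


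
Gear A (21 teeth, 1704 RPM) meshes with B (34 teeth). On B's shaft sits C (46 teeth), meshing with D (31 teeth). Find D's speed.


Stage 1: RPM_B = RPM_A × t_A/t_B = 1704 × 21/34 = 35784/34 ≈ 1052.47
B and C share a shaft → RPM_C = RPM_B
Stage 2: RPM_D = RPM_C × t_C/t_D = RPM_A × (t_A×t_C)/(t_B×t_D)
Overall ratio = (21×46)/(34×31) = 966/1054
RPM_D = 1704 × 966/1054 = 1646064/1054
≈ 1561.73 RPM

1561.73 RPM


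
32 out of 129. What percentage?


Percentage = (part / whole) × 100
= (32 / 129) × 100
≈ 24.81%

24.81%


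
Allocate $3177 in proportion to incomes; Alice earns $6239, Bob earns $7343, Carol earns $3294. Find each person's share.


Total income = 6239 + 7343 + 3294 = $16876
Alice: $3177 × 6239/16876 = $1174.53
Bob: $3177 × 7343/16876 = $1382.36
Carol: $3177 × 3294/16876 = $620.11
= Alice: $1174.53, Bob: $1382.36, Carol: $620.11

Alice: $1174.53, Bob: $1382.36, Carol: $620.11


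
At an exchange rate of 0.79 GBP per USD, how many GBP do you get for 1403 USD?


Amount × rate = 1403 × 0.79
= 1108.37 GBP

1108.37 GBP


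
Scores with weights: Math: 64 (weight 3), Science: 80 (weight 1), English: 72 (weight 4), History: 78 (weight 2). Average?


Numerator = 64×3 + 80×1 + 72×4 + 78×2
= 192 + 80 + 288 + 156
= 716
Total weight = 10
Weighted avg = 716/10
= 71.60

71.60


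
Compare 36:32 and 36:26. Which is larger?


36/32 = 1.1250
36/26 = 1.3846
1.1250 < 1.3846, so 36:32 is less
= 36:26

36:26


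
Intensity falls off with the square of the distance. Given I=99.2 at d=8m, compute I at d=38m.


I₁d₁² = I₂d₂²
I₂ = I₁ × (d₁/d₂)²
= 99.2 × (8/38)²
= 99.2 × 64/1444
= 6348.8/1444
≈ 4.3967

4.3967


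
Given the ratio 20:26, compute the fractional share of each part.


Total parts = 20 + 26 = 46
First part: 20/46 = 10/23
Second part: 26/46 = 13/23
= 10/23 and 13/23

10/23 and 13/23


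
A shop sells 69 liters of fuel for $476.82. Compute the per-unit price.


Unit rate = total / quantity
= 476.82 / 69
= $6.91 per unit

$6.91 per unit


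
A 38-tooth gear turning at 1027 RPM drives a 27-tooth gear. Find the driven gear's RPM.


Gear ratio = 38:27 = 38:27
RPM_B = RPM_A × (teeth_A / teeth_B)
= 1027 × (38/27)
= 1445.4 RPM

1445.4 RPM


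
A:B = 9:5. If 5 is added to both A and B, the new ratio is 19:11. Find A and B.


Let A = 9k, B = 5k.
(9k + 5) / (5k + 5) = 19/11
Cross-multiply: 11(9k + 5) = 19(5k + 5)
99k + 55 = 95k + 95
99k - 95k = 95 - 55
4k = 40
k = 40/4 = 10
A = 9×10 = 90, B = 5×10 = 50
= A = 90, B = 50

A = 90, B = 50


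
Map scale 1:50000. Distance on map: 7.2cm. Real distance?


Real distance = map distance × scale
= 7.2cm × 50000
= 360000 cm = 3600.0 m
= 3.600 km

3.600 km


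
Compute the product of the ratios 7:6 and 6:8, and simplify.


Compound ratio = (7×6) : (6×8)
= 42:48
GCD = 6
= 7:8

7:8


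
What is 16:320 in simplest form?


GCD(16, 320) = 16
16/16 : 320/16
= 1:20

1:20


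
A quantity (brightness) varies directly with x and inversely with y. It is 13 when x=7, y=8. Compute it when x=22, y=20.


z = k·x/y
Solve for k using the known point: k = z·y/x = 13×8/7 = 104/7 ≈ 14.8571
Now evaluate at x=22, y=20:
z = k × 22 / 20 = (104 × 22) / (7 × 20) = 2288/140
≈ 16.3429

16.3429


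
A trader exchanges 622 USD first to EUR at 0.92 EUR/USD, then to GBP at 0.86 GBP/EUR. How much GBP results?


Step 1: 622 USD × 0.92 = 572.24 EUR
Step 2: 572.24 EUR × 0.86 = 492.13 GBP
Implied rate USD→GBP = 0.92 × 0.86 = 0.7912
= 492.13 GBP

492.13 GBP
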